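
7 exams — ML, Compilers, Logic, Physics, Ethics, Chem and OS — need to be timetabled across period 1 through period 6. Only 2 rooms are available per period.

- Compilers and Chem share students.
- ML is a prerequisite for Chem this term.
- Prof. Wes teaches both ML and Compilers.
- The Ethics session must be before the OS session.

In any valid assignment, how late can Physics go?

Physics at period 6 is achievable: OS=period 2, Physics=period 6, Chem=period 2, Compilers=period 3, ML=period 1, Logic=period 3, Ethics=period 1.

period 6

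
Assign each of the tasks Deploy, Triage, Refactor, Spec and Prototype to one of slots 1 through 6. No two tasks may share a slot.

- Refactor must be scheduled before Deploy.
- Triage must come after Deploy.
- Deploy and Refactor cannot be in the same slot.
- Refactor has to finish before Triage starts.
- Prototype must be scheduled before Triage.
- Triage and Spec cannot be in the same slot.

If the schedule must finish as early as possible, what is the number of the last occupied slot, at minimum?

The precedence chain requires at least 3 distinct slots.
With at most 1 per slot and 5 tasks, at least 5 slots are needed.
5 works (last occupied slot: 5): for example Refactor=1; Deploy=2; Spec=5; Prototype=3; Triage=4.

slot 5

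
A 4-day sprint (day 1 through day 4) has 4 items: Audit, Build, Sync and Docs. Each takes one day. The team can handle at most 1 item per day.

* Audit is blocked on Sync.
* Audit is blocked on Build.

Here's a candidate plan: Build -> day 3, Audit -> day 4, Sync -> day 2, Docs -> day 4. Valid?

No. The team can handle at most 1 item per day is not satisfied.

The team can handle at most 1 item per day — violated.
Audit is blocked on Sync — holds.
Audit is blocked on Build — holds.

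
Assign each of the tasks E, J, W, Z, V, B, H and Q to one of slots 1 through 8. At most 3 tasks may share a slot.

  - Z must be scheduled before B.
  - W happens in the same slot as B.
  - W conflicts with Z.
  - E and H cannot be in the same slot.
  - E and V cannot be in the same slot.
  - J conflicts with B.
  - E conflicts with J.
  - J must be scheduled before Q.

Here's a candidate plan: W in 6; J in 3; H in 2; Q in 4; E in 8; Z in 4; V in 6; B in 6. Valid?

Yes

J must be scheduled before Q — holds.
W happens in the same slot as B — holds.
E conflicts with J — holds.
At most 3 tasks may share a slot — holds.
E and H cannot be in the same slot — holds.
J conflicts with B — holds.
E and V cannot be in the same slot — holds.
Z must be scheduled before B — holds.
W conflicts with Z — holds.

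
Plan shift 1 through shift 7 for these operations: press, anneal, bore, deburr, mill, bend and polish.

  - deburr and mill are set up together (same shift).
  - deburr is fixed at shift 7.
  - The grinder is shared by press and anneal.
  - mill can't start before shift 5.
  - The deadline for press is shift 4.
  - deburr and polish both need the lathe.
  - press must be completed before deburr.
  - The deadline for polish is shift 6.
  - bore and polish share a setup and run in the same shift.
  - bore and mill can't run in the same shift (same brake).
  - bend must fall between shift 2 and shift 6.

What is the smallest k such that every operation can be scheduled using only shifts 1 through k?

The precedence chain requires at least 2 distinct shifts.
deburr can't be placed before shift 7, so the schedule must run through at least shift 7.
7 works (last occupied shift: shift 7): for example polish in shift 1; bore in shift 1; mill in shift 7; anneal in shift 2; bend in shift 2; deburr in shift 7; press in shift 1.

7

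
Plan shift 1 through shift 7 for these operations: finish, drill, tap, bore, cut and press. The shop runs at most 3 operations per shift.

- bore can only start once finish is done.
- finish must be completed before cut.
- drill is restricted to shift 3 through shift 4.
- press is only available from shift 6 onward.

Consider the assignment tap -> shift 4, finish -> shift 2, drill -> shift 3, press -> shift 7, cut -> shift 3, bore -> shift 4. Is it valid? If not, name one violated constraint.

Valid

finish must be completed before cut — holds.
bore can only start once finish is done — holds.
press is only available from shift 6 onward — holds.
The shop runs at most 3 operations per shift — holds.
drill is restricted to shift 3 through shift 4 — holds.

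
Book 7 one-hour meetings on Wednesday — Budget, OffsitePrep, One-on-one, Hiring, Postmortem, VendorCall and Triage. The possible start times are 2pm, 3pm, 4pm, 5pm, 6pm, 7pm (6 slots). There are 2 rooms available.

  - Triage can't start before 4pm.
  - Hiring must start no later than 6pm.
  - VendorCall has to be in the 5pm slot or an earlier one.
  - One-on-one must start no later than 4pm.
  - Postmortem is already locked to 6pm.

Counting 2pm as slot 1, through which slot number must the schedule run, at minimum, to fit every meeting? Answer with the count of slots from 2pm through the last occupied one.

5 slots

With at most 2 per slot and 7 meetings, at least 4 slots are needed.
Postmortem can't be placed before 6pm — that is slot 5 counting from 2pm — so the schedule must run through at least 5 slots.
5 works (last occupied slot: 6pm): for example Hiring=4pm, Budget=3pm, OffsitePrep=3pm, Postmortem=6pm, VendorCall=2pm, One-on-one=2pm, Triage=4pm.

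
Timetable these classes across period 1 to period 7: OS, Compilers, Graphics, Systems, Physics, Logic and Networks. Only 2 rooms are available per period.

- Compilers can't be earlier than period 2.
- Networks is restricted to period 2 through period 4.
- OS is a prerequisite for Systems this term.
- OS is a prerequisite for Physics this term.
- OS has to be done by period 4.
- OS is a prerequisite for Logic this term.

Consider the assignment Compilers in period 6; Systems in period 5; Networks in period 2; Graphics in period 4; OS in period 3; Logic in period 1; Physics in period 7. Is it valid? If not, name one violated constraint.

Networks is restricted to period 2 through period 4 — holds.
OS is a prerequisite for Systems this term — holds.
Only 2 rooms are available per period — holds.
OS is a prerequisite for Physics this term — holds.
OS is a prerequisite for Logic this term — violated.
OS has to be done by period 4 — holds.
Compilers can't be earlier than period 2 — holds.

No — it violates: OS is a prerequisite for Logic this term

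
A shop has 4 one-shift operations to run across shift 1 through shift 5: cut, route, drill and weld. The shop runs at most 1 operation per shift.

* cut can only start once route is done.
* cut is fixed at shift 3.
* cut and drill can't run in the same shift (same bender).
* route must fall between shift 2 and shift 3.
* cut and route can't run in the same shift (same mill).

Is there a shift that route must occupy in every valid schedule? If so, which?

shift 2

route's window is shift 2–shift 3.
cut is fixed at shift 3, and route can't share a shift with cut.
So route must be shift 2.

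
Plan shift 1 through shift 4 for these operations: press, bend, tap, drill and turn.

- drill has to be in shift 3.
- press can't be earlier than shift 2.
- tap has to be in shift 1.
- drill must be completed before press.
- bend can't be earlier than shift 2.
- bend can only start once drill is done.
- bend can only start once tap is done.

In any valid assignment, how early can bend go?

shift 4

Bend is available from shift 2; precedence pushes bend to at least shift 4.
bend at shift 4 is achievable: bend=shift 4; press=shift 4; turn=shift 1; tap=shift 1; drill=shift 3.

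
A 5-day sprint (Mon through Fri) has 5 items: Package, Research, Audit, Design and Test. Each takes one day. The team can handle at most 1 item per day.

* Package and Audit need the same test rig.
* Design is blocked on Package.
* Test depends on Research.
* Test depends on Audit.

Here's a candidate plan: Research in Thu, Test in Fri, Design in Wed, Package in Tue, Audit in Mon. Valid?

Test depends on Audit — holds.
Design is blocked on Package — holds.
Package and Audit need the same test rig — holds.
The team can handle at most 1 item per day — holds.
Test depends on Research — holds.

Yes, all constraints hold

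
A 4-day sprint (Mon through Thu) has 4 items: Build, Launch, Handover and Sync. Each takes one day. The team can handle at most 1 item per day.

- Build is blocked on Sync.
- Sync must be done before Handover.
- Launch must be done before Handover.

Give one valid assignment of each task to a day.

Sync=Mon; Launch=Tue; Handover=Wed; Build=Thu

Checking: Sync(Mon) before Handover(Wed); Launch(Tue) before Handover(Wed); Sync(Mon) before Build(Thu); max 1 per day (cap 1).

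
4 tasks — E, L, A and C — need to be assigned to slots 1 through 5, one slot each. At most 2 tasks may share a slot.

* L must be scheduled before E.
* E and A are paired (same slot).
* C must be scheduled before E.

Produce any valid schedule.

E -> 2, A -> 2, C -> 1, L -> 1

Checking: C(1) before E(2); L(1) before E(2); E = A = 2; max 2 per slot (cap 2).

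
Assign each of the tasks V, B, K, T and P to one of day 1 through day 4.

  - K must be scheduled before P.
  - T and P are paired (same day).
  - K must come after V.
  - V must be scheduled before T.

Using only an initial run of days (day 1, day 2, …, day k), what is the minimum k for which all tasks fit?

3

The precedence chain requires at least 3 distinct days.
3 works (last occupied day: day 3): for example P in day 3, V in day 1, K in day 2, B in day 1, T in day 3.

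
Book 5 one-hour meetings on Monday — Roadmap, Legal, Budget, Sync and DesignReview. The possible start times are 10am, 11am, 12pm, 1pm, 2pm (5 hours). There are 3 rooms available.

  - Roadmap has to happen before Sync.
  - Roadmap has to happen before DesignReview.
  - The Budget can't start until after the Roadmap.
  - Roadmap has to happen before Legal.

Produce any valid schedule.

Sync=11am; DesignReview=12pm; Legal=11am; Budget=11am; Roadmap=10am

Checking: Roadmap(10am) before Budget(11am); Roadmap(10am) before DesignReview(12pm); Roadmap(10am) before Legal(11am); Roadmap(10am) before Sync(11am); max 3 per hour (cap 3).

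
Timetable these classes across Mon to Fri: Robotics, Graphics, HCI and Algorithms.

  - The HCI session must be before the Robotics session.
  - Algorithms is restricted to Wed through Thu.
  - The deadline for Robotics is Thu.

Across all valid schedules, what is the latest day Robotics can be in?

Thu

Precedence pushes Robotics to at least Tue; Robotics's own window allows nothing later than Thu.
Robotics at Thu is achievable: HCI in Mon; Algorithms in Wed; Robotics in Thu; Graphics in Mon.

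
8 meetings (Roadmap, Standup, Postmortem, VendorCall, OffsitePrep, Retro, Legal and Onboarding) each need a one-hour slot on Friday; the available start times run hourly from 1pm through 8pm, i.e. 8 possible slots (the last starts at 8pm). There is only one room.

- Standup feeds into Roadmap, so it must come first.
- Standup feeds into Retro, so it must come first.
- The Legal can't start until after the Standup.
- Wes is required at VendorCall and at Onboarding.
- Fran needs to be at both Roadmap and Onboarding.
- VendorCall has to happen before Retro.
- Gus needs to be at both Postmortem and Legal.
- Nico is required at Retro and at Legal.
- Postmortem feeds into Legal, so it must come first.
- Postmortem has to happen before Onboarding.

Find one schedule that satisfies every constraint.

Legal=5pm, Standup=1pm, Onboarding=7pm, Postmortem=2pm, Roadmap=6pm, Retro=4pm, OffsitePrep=8pm, VendorCall=3pm

Checking: VendorCall(3pm) before Retro(4pm); Standup(1pm) before Roadmap(6pm); Standup(1pm) before Retro(4pm); Postmortem(2pm) before Onboarding(7pm); Standup(1pm) before Legal(5pm); Postmortem(2pm) before Legal(5pm); Retro(4pm) != Legal(5pm); Postmortem(2pm) != Legal(5pm); Roadmap(6pm) != Onboarding(7pm); VendorCall(3pm) != Onboarding(7pm); max 1 per slot (cap 1).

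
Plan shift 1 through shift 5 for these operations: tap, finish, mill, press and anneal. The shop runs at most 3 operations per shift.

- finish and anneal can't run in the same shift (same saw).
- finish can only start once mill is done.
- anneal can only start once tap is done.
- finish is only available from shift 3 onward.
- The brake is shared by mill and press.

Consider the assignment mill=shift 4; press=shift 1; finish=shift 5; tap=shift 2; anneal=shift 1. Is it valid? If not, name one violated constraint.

No. anneal can only start once tap is done is not satisfied.

The shop runs at most 3 operations per shift — holds.
finish and anneal can't run in the same shift (same saw) — holds.
finish is only available from shift 3 onward — holds.
anneal can only start once tap is done — violated.
finish can only start once mill is done — holds.
The brake is shared by mill and press — holds.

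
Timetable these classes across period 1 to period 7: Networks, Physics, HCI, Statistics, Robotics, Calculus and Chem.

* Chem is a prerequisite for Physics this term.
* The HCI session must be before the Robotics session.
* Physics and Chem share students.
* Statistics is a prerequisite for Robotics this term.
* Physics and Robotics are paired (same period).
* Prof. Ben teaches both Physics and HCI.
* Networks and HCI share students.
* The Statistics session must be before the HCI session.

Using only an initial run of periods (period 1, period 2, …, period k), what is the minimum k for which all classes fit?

The precedence chain requires at least 3 distinct periods.
3 works (last occupied period: period 3): for example Robotics -> period 3, HCI -> period 2, Chem -> period 1, Networks -> period 1, Calculus -> period 1, Statistics -> period 1, Physics -> period 3.

3 periods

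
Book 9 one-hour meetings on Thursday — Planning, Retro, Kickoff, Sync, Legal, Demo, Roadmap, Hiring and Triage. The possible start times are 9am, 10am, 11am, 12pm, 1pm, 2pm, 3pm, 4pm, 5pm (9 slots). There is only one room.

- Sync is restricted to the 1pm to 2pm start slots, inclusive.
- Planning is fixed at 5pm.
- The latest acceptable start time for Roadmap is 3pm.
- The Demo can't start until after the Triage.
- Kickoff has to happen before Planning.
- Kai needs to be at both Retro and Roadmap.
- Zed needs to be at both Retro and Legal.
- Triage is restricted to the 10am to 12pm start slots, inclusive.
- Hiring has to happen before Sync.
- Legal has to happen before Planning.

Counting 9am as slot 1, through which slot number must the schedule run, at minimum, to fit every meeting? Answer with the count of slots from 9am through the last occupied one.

The precedence chain requires at least 2 distinct slots.
With at most 1 per slot and 9 meetings, at least 9 slots are needed.
Planning can't be placed before 5pm — that is slot 9 counting from 9am — so the schedule must run through at least 9 slots.
9 works (last occupied slot: 5pm): for example Retro -> 4pm; Demo -> 3pm; Planning -> 5pm; Hiring -> 12pm; Kickoff -> 11am; Legal -> 2pm; Triage -> 10am; Roadmap -> 9am; Sync -> 1pm.

9 slots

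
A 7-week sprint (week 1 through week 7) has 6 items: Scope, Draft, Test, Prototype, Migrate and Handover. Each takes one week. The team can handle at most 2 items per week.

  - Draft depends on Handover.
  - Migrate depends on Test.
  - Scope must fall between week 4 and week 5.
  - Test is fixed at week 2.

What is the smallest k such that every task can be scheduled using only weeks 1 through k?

4 weeks

The precedence chain requires at least 2 distinct weeks.
With at most 2 per week and 6 tasks, at least 3 weeks are needed.
Scope can't be placed before week 4, so the schedule must run through at least week 4.
4 works (last occupied week: week 4): for example Handover -> week 1, Scope -> week 4, Test -> week 2, Draft -> week 2, Migrate -> week 3, Prototype -> week 1.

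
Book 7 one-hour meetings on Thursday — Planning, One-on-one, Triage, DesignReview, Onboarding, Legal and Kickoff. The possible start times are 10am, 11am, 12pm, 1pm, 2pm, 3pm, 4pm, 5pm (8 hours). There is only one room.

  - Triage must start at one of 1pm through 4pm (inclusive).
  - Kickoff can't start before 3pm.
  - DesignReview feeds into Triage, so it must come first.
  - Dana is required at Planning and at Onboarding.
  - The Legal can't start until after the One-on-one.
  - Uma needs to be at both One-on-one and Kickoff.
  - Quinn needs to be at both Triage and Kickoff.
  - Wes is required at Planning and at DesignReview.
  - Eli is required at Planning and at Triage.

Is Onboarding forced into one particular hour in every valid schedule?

No

Onboarding can be 10am (e.g. DesignReview in 12pm, Planning in 4pm, Onboarding in 10am, Triage in 1pm, Legal in 2pm, Kickoff in 3pm, One-on-one in 11am) or 11am (e.g. Planning in 4pm; Legal in 2pm; Onboarding in 11am; DesignReview in 12pm; Triage in 1pm; Kickoff in 3pm; One-on-one in 10am).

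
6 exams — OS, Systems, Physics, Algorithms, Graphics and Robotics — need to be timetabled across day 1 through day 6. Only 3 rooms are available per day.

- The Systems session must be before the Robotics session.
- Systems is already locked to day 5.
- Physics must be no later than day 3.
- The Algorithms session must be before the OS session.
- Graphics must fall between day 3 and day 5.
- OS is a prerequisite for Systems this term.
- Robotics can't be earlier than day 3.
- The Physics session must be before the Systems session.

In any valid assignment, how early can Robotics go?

Robotics is available from day 3; precedence pushes Robotics to at least day 6.
Robotics at day 6 is achievable: Robotics in day 6, Physics in day 1, Algorithms in day 1, Graphics in day 3, OS in day 2, Systems in day 5.

day 6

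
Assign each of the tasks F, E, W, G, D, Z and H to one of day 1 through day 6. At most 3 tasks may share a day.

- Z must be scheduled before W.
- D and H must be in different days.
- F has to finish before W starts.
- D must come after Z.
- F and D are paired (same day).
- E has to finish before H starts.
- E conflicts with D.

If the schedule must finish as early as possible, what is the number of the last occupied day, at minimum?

The precedence chain requires at least 3 distinct days.
With at most 3 per day and 7 tasks, at least 3 days are needed.
3 works (last occupied day: day 3): for example Z=day 1, F=day 2, E=day 1, D=day 2, H=day 3, G=day 1, W=day 3.

day 3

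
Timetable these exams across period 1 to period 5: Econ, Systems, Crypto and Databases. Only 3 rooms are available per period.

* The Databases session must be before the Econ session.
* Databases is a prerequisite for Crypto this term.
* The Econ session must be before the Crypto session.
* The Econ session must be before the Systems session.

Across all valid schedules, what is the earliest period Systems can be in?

period 3

Precedence pushes Systems to at least period 3.
Systems at period 3 is achievable: Databases -> period 1; Econ -> period 2; Systems -> period 3; Crypto -> period 3.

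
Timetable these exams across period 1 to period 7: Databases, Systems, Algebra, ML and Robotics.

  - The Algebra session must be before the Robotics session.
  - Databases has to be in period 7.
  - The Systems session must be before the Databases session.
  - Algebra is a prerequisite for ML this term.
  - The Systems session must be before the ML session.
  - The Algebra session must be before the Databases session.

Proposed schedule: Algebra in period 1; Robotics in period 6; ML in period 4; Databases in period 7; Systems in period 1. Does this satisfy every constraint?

The Algebra session must be before the Robotics session — holds.
The Systems session must be before the ML session — holds.
The Systems session must be before the Databases session — holds.
Algebra is a prerequisite for ML this term — holds.
The Algebra session must be before the Databases session — holds.
Databases has to be in period 7 — holds.

Yes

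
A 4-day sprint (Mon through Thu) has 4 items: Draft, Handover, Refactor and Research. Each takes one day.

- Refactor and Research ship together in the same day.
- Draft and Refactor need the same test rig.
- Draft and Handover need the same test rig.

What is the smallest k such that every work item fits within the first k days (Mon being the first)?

Could 1 day be enough, i.e. nothing placed later than Mon? No: Handover can't share with Draft (Mon) → nothing is left.
So 1 day is not enough.
2 works (last occupied day: Tue): for example Research -> Tue; Draft -> Mon; Handover -> Tue; Refactor -> Tue.

2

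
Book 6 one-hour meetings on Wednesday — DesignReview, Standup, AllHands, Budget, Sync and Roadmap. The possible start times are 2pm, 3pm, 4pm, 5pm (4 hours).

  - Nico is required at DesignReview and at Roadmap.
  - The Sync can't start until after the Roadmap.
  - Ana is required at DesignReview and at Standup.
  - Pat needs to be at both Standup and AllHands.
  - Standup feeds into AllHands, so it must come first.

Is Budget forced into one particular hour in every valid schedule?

No

Budget can be 2pm (e.g. Standup in 2pm; DesignReview in 3pm; Budget in 2pm; Sync in 3pm; Roadmap in 2pm; AllHands in 3pm) or 3pm (e.g. Standup=2pm, DesignReview=3pm, Sync=3pm, AllHands=3pm, Budget=3pm, Roadmap=2pm).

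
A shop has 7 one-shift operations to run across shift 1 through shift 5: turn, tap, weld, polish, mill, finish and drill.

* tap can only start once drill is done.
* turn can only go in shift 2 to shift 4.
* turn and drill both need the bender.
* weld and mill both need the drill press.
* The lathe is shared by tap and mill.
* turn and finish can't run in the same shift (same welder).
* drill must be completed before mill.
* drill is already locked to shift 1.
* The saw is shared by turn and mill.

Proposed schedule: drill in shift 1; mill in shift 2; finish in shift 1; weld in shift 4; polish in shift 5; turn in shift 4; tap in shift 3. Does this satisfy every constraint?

tap can only start once drill is done — holds.
turn and drill both need the bender — holds.
weld and mill both need the drill press — holds.
drill is already locked to shift 1 — holds.
The lathe is shared by tap and mill — holds.
The saw is shared by turn and mill — holds.
turn can only go in shift 2 to shift 4 — holds.
drill must be completed before mill — holds.
turn and finish can't run in the same shift (same welder) — holds.

Yes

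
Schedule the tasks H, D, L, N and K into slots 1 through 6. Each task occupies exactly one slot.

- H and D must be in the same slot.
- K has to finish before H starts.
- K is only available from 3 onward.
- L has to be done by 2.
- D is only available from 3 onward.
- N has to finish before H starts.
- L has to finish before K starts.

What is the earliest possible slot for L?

1

L's own window allows nothing later than 2.
L at 1 is achievable: H=4; N=1; L=1; K=3; D=4.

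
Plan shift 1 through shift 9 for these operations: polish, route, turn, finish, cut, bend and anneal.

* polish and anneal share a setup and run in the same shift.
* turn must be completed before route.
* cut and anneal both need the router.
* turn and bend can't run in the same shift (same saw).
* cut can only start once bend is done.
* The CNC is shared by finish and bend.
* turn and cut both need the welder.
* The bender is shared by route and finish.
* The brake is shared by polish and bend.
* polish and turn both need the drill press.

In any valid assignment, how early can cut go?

Precedence pushes cut to at least shift 2.
cut at shift 2 is achievable: finish -> shift 2; route -> shift 4; bend -> shift 1; polish -> shift 4; cut -> shift 2; turn -> shift 3; anneal -> shift 4.

shift 2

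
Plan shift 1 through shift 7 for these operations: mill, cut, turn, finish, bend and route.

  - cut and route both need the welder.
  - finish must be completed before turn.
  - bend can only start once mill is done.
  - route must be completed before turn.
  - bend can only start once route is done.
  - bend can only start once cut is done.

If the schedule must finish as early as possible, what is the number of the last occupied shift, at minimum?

3

The precedence chain requires at least 2 distinct shifts.
Could 2 shifts be enough, i.e. nothing placed later than shift 2? No: bend must come after cut (at shift 1 or later) → {shift 2}; cut must come before bend (at shift 2 or earlier) → {shift 1}; turn must come after finish (at shift 1 or later) → {shift 2}; route must come before turn (at shift 2 or earlier) → {shift 1}; route can't share with cut (shift 1) → nothing is left.
So 2 shifts is not enough.
3 works (last occupied shift: shift 3): for example mill in shift 1, cut in shift 2, route in shift 1, bend in shift 3, finish in shift 1, turn in shift 2.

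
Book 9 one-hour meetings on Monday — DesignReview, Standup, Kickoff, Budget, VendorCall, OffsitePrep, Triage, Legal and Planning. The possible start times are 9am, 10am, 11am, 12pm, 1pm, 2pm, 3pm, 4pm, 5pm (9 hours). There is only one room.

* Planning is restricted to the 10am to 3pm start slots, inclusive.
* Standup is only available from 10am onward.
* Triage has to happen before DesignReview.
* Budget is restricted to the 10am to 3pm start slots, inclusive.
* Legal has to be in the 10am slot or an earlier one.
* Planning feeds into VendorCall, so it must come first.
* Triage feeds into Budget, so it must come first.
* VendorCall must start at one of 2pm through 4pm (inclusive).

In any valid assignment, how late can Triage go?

2pm

Downstream work caps Triage at 2pm.
Triage at 2pm is achievable: Budget=3pm, Triage=2pm, DesignReview=5pm, Planning=10am, Legal=9am, VendorCall=4pm, OffsitePrep=1pm, Kickoff=12pm, Standup=11am.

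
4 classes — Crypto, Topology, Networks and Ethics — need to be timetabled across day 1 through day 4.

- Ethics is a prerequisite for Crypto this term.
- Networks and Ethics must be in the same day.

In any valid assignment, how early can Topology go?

Topology at day 1 is achievable: Ethics in day 1, Topology in day 1, Crypto in day 2, Networks in day 1.

day 1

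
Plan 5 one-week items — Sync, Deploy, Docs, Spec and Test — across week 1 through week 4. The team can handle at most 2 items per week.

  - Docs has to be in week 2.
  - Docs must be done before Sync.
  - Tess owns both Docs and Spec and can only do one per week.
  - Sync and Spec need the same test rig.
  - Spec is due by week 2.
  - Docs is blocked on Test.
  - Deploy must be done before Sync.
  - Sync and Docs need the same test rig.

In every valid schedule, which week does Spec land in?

Spec's window is week 1–week 2.
Docs is fixed at week 2, and Spec can't share a week with Docs.
So Spec must be week 1.

week 1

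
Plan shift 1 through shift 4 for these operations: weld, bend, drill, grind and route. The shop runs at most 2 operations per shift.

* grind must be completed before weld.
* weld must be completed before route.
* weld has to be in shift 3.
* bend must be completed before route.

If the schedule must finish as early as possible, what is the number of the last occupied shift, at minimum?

The precedence chain requires at least 3 distinct shifts.
With at most 2 per shift and 5 operations, at least 3 shifts are needed.
Propagating the time windows through the other constraints, route can't land before shift 4, so the schedule must run through at least shift 4.
4 works (last occupied shift: shift 4): for example drill in shift 2, weld in shift 3, route in shift 4, bend in shift 1, grind in shift 1.

shift 4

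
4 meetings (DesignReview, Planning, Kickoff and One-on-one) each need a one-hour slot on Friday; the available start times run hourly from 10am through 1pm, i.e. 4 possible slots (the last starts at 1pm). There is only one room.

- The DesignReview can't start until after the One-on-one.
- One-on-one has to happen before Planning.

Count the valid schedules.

8

Splitting on DesignReview: it can be 11am (2), 12pm (3), 1pm (3). Listing each branch's schedules as (Planning, Kickoff, One-on-one):
DesignReview=11am: (12pm,1pm,10am) (1pm,12pm,10am) — 2.
DesignReview=12pm: (11am,1pm,10am) (1pm,10am,11am) (1pm,11am,10am) — 3.
DesignReview=1pm: (11am,12pm,10am) (12pm,10am,11am) (12pm,11am,10am) — 3.
Summing: 2 + 3 + 3 = 8.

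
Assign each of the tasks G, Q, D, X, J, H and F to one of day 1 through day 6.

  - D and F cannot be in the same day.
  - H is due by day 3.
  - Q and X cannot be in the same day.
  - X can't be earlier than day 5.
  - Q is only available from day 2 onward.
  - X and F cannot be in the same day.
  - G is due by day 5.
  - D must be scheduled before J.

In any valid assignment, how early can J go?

day 2

Precedence pushes J to at least day 2.
J at day 2 is achievable: X -> day 5; Q -> day 2; J -> day 2; G -> day 1; H -> day 1; D -> day 1; F -> day 2.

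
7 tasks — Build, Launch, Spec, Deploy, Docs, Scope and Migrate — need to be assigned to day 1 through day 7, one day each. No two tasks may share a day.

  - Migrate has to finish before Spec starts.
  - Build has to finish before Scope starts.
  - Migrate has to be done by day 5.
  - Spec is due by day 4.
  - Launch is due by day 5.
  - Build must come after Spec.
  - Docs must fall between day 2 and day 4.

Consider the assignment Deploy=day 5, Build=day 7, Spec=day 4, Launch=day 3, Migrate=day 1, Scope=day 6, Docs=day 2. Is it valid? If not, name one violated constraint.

No two tasks may share a day — holds.
Migrate has to finish before Spec starts — holds.
Docs must fall between day 2 and day 4 — holds.
Spec is due by day 4 — holds.
Build must come after Spec — holds.
Build has to finish before Scope starts — violated.
Launch is due by day 5 — holds.
Migrate has to be done by day 5 — holds.

No — it violates: Build has to finish before Scope starts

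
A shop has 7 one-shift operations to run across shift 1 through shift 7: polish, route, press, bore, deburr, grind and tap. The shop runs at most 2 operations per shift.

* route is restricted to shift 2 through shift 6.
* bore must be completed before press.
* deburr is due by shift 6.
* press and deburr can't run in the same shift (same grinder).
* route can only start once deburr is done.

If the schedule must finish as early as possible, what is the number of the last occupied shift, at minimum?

The precedence chain requires at least 2 distinct shifts.
With at most 2 per shift and 7 operations, at least 4 shifts are needed.
4 works (last occupied shift: shift 4): for example polish=shift 3, grind=shift 3, route=shift 2, press=shift 2, tap=shift 4, deburr=shift 1, bore=shift 1.

shift 4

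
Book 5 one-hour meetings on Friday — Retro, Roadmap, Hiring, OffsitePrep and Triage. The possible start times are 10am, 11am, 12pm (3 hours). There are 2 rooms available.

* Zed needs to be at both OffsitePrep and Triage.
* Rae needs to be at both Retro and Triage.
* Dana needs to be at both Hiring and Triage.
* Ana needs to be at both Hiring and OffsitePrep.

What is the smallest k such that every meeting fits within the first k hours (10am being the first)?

With at most 2 per hour and 5 meetings, at least 3 hours are needed.
3 works (last occupied hour: 12pm): for example Triage in 12pm; OffsitePrep in 11am; Hiring in 10am; Roadmap in 11am; Retro in 10am.

3 hours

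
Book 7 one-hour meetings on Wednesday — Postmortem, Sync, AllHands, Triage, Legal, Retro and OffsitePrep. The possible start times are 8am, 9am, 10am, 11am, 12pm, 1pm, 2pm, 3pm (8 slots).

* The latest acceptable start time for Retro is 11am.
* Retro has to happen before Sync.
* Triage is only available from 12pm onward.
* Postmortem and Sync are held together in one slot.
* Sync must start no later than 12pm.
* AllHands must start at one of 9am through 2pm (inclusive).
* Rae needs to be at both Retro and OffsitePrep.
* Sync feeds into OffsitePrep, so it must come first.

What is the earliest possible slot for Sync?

9am

Precedence pushes Sync to at least 9am; Sync's own window allows nothing later than 12pm.
Sync at 9am is achievable: AllHands in 9am, Postmortem in 9am, Sync in 9am, Triage in 12pm, Legal in 8am, OffsitePrep in 10am, Retro in 8am.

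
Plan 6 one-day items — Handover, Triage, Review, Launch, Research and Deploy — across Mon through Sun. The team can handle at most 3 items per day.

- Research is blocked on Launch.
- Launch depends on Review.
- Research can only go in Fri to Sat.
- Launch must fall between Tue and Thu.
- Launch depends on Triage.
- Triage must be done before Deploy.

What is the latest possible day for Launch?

Thu

Launch is available from Tue; Launch's own window allows nothing later than Thu.
Launch at Thu is achievable: Deploy=Tue; Launch=Thu; Review=Mon; Handover=Mon; Triage=Mon; Research=Fri.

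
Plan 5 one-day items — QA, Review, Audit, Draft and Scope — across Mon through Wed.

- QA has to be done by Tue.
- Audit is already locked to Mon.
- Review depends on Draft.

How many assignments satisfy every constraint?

Splitting on QA: it can be Mon (9), Tue (9). Listing each branch's schedules as (Review, Audit, Draft, Scope):
QA=Mon: (Tue,Mon,Mon,Mon) (Tue,Mon,Mon,Tue) (Tue,Mon,Mon,Wed) (Wed,Mon,Mon,Mon) (Wed,Mon,Mon,Tue) (Wed,Mon,Mon,Wed) (Wed,Mon,Tue,Mon) (Wed,Mon,Tue,Tue) (Wed,Mon,Tue,Wed) — 9.
QA=Tue: (Tue,Mon,Mon,Mon) (Tue,Mon,Mon,Tue) (Tue,Mon,Mon,Wed) (Wed,Mon,Mon,Mon) (Wed,Mon,Mon,Tue) (Wed,Mon,Mon,Wed) (Wed,Mon,Tue,Mon) (Wed,Mon,Tue,Tue) (Wed,Mon,Tue,Wed) — 9.
Summing: 9 + 9 = 18.

18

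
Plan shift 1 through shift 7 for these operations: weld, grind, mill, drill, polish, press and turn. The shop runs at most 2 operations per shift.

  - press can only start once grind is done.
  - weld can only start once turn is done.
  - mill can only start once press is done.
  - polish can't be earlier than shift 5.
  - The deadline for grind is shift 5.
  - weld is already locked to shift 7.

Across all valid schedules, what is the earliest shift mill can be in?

shift 3

Precedence pushes mill to at least shift 3.
mill at shift 3 is achievable: mill -> shift 3; press -> shift 2; drill -> shift 2; polish -> shift 5; weld -> shift 7; turn -> shift 1; grind -> shift 1.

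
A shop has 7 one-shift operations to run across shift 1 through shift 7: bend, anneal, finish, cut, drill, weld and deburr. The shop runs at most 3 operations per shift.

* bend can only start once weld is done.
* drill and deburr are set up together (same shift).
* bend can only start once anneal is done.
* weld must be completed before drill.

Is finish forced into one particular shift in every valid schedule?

No

finish can be shift 1 (e.g. bend in shift 2; finish in shift 1; anneal in shift 1; cut in shift 3; deburr in shift 2; weld in shift 1; drill in shift 2) or shift 2 (e.g. drill=shift 3, finish=shift 2, weld=shift 1, anneal=shift 1, bend=shift 2, deburr=shift 3, cut=shift 1).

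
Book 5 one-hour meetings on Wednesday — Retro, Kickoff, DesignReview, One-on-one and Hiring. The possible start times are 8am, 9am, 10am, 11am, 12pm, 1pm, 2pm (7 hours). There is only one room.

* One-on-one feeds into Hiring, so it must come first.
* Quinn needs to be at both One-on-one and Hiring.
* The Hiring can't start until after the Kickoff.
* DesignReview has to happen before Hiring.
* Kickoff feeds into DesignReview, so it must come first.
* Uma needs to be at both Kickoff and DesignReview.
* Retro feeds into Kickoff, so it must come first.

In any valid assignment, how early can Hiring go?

Precedence pushes Hiring to at least 11am.
Hiring at 12pm is achievable: Hiring -> 12pm, DesignReview -> 10am, Kickoff -> 9am, One-on-one -> 11am, Retro -> 8am.
Nothing earlier works — the conflict and capacity constraints rule out every hour before 12pm.

12pm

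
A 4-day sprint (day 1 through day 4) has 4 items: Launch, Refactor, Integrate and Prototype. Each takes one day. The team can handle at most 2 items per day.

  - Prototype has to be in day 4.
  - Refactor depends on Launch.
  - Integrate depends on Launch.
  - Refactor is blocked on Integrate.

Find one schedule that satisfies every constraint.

Integrate -> day 2; Launch -> day 1; Refactor -> day 3; Prototype -> day 4

Checking: Launch(day 1) before Integrate(day 2); Launch(day 1) before Refactor(day 3); Integrate(day 2) before Refactor(day 3); Prototype=day 4 in [day 4,day 4]; max 1 per day (cap 2).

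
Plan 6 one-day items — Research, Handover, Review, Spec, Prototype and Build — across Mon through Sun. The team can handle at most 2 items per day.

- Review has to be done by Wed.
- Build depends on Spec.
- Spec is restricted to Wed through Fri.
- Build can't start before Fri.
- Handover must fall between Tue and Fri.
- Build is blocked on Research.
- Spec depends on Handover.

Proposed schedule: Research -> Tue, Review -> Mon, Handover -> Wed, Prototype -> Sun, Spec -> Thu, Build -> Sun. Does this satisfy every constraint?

Review has to be done by Wed — holds.
The team can handle at most 2 items per day — holds.
Spec depends on Handover — holds.
Build depends on Spec — holds.
Build is blocked on Research — holds.
Build can't start before Fri — holds.
Handover must fall between Tue and Fri — holds.
Spec is restricted to Wed through Fri — holds.

Valid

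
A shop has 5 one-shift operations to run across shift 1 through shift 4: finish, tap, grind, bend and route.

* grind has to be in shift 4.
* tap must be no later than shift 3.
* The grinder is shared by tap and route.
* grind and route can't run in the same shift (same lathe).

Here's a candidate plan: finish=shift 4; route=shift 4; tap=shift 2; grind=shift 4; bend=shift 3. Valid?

The grinder is shared by tap and route — holds.
tap must be no later than shift 3 — holds.
grind has to be in shift 4 — holds.
grind and route can't run in the same shift (same lathe) — violated.

Invalid. grind and route can't run in the same shift (same lathe).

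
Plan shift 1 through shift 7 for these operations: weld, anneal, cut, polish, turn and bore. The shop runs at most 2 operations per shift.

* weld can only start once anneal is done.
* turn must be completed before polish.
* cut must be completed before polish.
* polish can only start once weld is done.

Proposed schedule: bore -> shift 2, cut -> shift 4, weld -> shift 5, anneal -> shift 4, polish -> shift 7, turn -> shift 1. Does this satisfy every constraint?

The shop runs at most 2 operations per shift — holds.
weld can only start once anneal is done — holds.
turn must be completed before polish — holds.
cut must be completed before polish — holds.
polish can only start once weld is done — holds.

Yes, all constraints hold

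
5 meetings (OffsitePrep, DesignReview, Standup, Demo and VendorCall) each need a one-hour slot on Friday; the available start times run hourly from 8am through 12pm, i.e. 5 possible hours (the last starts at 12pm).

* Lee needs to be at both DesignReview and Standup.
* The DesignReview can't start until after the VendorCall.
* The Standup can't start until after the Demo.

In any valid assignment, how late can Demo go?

Downstream work caps Demo at 11am.
Demo at 11am is achievable: DesignReview=9am, VendorCall=8am, Demo=11am, OffsitePrep=8am, Standup=12pm.

11am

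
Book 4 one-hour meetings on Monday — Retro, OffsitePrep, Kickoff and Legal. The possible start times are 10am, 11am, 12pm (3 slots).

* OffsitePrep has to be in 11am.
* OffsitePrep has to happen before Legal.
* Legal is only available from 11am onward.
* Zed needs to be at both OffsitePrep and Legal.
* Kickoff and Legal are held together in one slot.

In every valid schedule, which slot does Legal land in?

Legal's window is 11am–12pm.
OffsitePrep is fixed at 11am, and Legal can't share a slot with OffsitePrep.
So Legal must be 12pm.

12pm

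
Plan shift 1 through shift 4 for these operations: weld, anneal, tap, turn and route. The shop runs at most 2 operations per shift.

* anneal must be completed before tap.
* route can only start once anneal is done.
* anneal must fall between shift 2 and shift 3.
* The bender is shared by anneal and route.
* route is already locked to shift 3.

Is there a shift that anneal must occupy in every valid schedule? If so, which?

anneal's window is shift 2–shift 3.
route is fixed at shift 3, and anneal can't share a shift with route.
So anneal must be shift 2.

shift 2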